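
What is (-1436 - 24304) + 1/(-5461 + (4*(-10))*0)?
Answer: -140566141/5461 ≈ -25740.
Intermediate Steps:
(-1436 - 24304) + 1/(-5461 + (4*(-10))*0) = -25740 + 1/(-5461 - 40*0) = -25740 + 1/(-5461 + 0) = -25740 + 1/(-5461) = -25740 - 1/5461 = -140566141/5461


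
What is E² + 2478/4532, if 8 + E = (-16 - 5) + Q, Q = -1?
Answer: 2040639/2266 ≈ 900.55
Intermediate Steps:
E = -30 (E = -8 + ((-16 - 5) - 1) = -8 + (-21 - 1) = -8 - 22 = -30)
E² + 2478/4532 = (-30)² + 2478/4532 = 900 + 2478*(1/4532) = 900 + 1239/2266 = 2040639/2266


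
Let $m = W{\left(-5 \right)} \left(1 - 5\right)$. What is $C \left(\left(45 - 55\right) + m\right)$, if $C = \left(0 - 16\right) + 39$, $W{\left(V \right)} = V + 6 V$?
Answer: $2990$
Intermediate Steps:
$W{\left(V \right)} = 7 V$
$C = 23$ ($C = -16 + 39 = 23$)
$m = 140$ ($m = 7 \left(-5\right) \left(1 - 5\right) = \left(-35\right) \left(-4\right) = 140$)
$C \left(\left(45 - 55\right) + m\right) = 23 \left(\left(45 - 55\right) + 140\right) = 23 \left(-10 + 140\right) = 23 \cdot 130 = 2990$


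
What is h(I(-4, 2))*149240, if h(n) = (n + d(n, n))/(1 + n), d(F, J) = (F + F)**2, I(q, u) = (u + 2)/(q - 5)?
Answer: 835744/9 ≈ 92861.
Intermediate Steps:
I(q, u) = (2 + u)/(-5 + q)
d(F, J) = 4*F**2 (d(F, J) = (2*F)**2 = 4*F**2)
h(n) = (n + 4*n**2)/(1 + n)
h(I(-4, 2))*149240 = (((2 + 2)/(-5 - 4))*(1 + 4*((2 + 2)/(-5 - 4)))/(1 + (2 + 2)/(-5 - 4)))*149240 = ((4/(-9))*(1 + 4*(4/(-9)))/(1 + 4/(-9)))*149240 = ((-1/9*4)*(1 + 4*(-1/9*4))/(1 - 1/9*4))*149240 = -4*(1 + 4*(-4/9))/(9*(1 - 4/9))*149240 = -4*(1 - 16/9)/(9*5/9)*149240 = -4/9*9/5*(-7/9)*149240 = (28/45)*149240 = 835744/9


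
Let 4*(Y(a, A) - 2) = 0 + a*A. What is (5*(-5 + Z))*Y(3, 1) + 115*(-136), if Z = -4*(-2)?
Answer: -62395/4 ≈ -15599.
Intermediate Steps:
Y(a, A) = 2 + A*a/4 (Y(a, A) = 2 + (0 + a*A)/4 = 2 + (0 + A*a)/4 = 2 + (A*a)/4 = 2 + A*a/4)
Z = 8
(5*(-5 + Z))*Y(3, 1) + 115*(-136) = (5*(-5 + 8))*(2 + (¼)*1*3) + 115*(-136) = (5*3)*(2 + ¾) - 15640 = 15*(11/4) - 15640 = 165/4 - 15640 = -62395/4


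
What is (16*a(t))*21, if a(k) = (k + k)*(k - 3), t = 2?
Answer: -1344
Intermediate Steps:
a(k) = 2*k*(-3 + k) (a(k) = (2*k)*(-3 + k) = 2*k*(-3 + k))
(16*a(t))*21 = (16*(2*2*(-3 + 2)))*21 = (16*(2*2*(-1)))*21 = (16*(-4))*21 = -64*21 = -1344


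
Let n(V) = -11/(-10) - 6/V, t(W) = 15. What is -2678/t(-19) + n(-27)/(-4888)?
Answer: -78540503/439920 ≈ -178.53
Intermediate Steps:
n(V) = 11/10 - 6/V (n(V) = -11*(-1/10) - 6/V = 11/10 - 6/V)
-2678/t(-19) + n(-27)/(-4888) = -2678/15 + (11/10 - 6/(-27))/(-4888) = -2678*1/15 + (11/10 - 6*(-1/27))*(-1/4888) = -2678/15 + (11/10 + 2/9)*(-1/4888) = -2678/15 + (119/90)*(-1/4888) = -2678/15 - 119/439920 = -78540503/439920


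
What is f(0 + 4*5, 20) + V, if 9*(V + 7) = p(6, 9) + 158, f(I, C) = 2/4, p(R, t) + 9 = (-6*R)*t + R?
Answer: -455/18 ≈ -25.278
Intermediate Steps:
p(R, t) = -9 + R - 6*R*t (p(R, t) = -9 + ((-6*R)*t + R) = -9 + (-6*R*t + R) = -9 + (R - 6*R*t) = -9 + R - 6*R*t)
f(I, C) = ½ (f(I, C) = 2*(¼) = ½)
V = -232/9 (V = -7 + ((-9 + 6 - 6*6*9) + 158)/9 = -7 + ((-9 + 6 - 324) + 158)/9 = -7 + (-327 + 158)/9 = -7 + (⅑)*(-169) = -7 - 169/9 = -232/9 ≈ -25.778)
f(0 + 4*5, 20) + V = ½ - 232/9 = -455/18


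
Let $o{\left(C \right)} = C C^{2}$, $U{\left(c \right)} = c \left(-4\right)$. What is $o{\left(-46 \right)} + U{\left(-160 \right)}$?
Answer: $-96696$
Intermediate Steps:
$U{\left(c \right)} = - 4 c$
$o{\left(C \right)} = C^{3}$
$o{\left(-46 \right)} + U{\left(-160 \right)} = \left(-46\right)^{3} - -640 = -97336 + 640 = -96696$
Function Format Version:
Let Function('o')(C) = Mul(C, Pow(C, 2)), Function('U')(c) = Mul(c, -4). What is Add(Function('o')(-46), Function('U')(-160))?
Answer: -96696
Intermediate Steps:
Function('U')(c) = Mul(-4, c)
Function('o')(C) = Pow(C, 3)
Add(Function('o')(-46), Function('U')(-160)) = Add(Pow(-46, 3), Mul(-4, -160)) = Add(-97336, 640) = -96696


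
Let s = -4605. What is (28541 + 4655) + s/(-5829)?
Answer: 64501363/1943 ≈ 33197.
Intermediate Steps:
(28541 + 4655) + s/(-5829) = (28541 + 4655) - 4605/(-5829) = 33196 - 4605*(-1/5829) = 33196 + 1535/1943 = 64501363/1943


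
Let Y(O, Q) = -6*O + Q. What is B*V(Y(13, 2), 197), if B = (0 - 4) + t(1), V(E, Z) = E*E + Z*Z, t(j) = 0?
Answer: -178340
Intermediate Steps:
Y(O, Q) = Q - 6*O
V(E, Z) = E² + Z²
B = -4 (B = (0 - 4) + 0 = -4 + 0 = -4)
B*V(Y(13, 2), 197) = -4*((2 - 6*13)² + 197²) = -4*((2 - 78)² + 38809) = -4*((-76)² + 38809) = -4*(5776 + 38809) = -4*44585 = -178340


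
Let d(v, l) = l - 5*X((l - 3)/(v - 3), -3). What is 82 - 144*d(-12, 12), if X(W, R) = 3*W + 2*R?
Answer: -7262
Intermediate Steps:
X(W, R) = 2*R + 3*W
d(v, l) = 30 + l - 15*(-3 + l)/(-3 + v) (d(v, l) = l - 5*(2*(-3) + 3*((l - 3)/(v - 3))) = l - 5*(-6 + 3*((-3 + l)/(-3 + v))) = l - 5*(-6 + 3*(-3 + l)/(-3 + v)) = l + (30 - 15*(-3 + l)/(-3 + v)) = 30 + l - 15*(-3 + l)/(-3 + v))
82 - 144*d(-12, 12) = 82 - 144*(45 - 15*12 + (-3 - 12)*(30 + 12))/(-3 - 12) = 82 - 144*(45 - 180 - 15*42)/(-15) = 82 - (-48)*(45 - 180 - 630)/5 = 82 - (-48)*(-765)/5 = 82 - 144*51 = 82 - 7344 = -7262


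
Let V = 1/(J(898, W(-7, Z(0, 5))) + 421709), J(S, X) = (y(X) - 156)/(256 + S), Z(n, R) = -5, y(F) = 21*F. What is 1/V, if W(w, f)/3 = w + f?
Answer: 243325637/577 ≈ 4.2171e+5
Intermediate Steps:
W(w, f) = 3*f + 3*w (W(w, f) = 3*(w + f) = 3*(f + w) = 3*f + 3*w)
J(S, X) = (-156 + 21*X)/(256 + S) (J(S, X) = (21*X - 156)/(256 + S) = (-156 + 21*X)/(256 + S))
V = 577/243325637 (V = 1/(3*(-52 + 7*(3*(-5) + 3*(-7)))/(256 + 898) + 421709) = 1/(3*(-52 + 7*(-15 - 21))/1154 + 421709) = 1/(3*(1/1154)*(-52 + 7*(-36)) + 421709) = 1/(3*(1/1154)*(-52 - 252) + 421709) = 1/(3*(1/1154)*(-304) + 421709) = 1/(-456/577 + 421709) = 1/(243325637/577) = 577/243325637 ≈ 2.3713e-6)
1/V = 1/(577/243325637) = 243325637/577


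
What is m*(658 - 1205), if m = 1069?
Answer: -584743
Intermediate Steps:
m*(658 - 1205) = 1069*(658 - 1205) = 1069*(-547) = -584743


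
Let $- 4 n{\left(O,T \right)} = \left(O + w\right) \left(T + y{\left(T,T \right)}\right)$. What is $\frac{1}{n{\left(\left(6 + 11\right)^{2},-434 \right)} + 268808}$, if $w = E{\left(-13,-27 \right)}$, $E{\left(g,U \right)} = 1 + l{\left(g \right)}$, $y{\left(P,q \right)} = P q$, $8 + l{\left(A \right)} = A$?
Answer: $- \frac{2}{24737893} \approx -8.0848 \cdot 10^{-8}$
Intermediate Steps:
$l{\left(A \right)} = -8 + A$
$E{\left(g,U \right)} = -7 + g$ ($E{\left(g,U \right)} = 1 + \left(-8 + g\right) = -7 + g$)
$w = -20$ ($w = -7 - 13 = -20$)
$n{\left(O,T \right)} = - \frac{\left(-20 + O\right) \left(T + T^{2}\right)}{4}$ ($n{\left(O,T \right)} = - \frac{\left(O - 20\right) \left(T + T T\right)}{4} = - \frac{\left(-20 + O\right) \left(T + T^{2}\right)}{4}$)
$\frac{1}{n{\left(\left(6 + 11\right)^{2},-434 \right)} + 268808} = \frac{1}{\frac{1}{4} \left(-434\right) \left(20 - \left(6 + 11\right)^{2} + 20 \left(-434\right) - \left(6 + 11\right)^{2} \left(-434\right)\right) + 268808} = \frac{1}{\frac{1}{4} \left(-434\right) \left(20 - 17^{2} - 8680 - 17^{2} \left(-434\right)\right) + 268808} = \frac{1}{\frac{1}{4} \left(-434\right) \left(20 - 289 - 8680 - 289 \left(-434\right)\right) + 268808} = \frac{1}{\frac{1}{4} \left(-434\right) \left(20 - 289 - 8680 + 125426\right) + 268808} = \frac{1}{\frac{1}{4} \left(-434\right) 116477 + 268808} = \frac{1}{- \frac{25275509}{2} + 268808} = \frac{1}{- \frac{24737893}{2}} = - \frac{2}{24737893}$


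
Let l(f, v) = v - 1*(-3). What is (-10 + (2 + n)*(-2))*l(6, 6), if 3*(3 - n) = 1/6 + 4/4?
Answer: -173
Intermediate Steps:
l(f, v) = 3 + v (l(f, v) = v + 3 = 3 + v)
n = 47/18 (n = 3 - (1/6 + 4/4)/3 = 3 - (1*(1/6) + 4*(1/4))/3 = 3 - (1/6 + 1)/3 = 3 - 1/3*7/6 = 3 - 7/18 = 47/18 ≈ 2.6111)
(-10 + (2 + n)*(-2))*l(6, 6) = (-10 + (2 + 47/18)*(-2))*(3 + 6) = (-10 + (83/18)*(-2))*9 = (-10 - 83/9)*9 = -173/9*9 = -173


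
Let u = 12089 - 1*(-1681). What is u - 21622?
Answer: -7852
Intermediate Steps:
u = 13770 (u = 12089 + 1681 = 13770)
u - 21622 = 13770 - 21622 = -7852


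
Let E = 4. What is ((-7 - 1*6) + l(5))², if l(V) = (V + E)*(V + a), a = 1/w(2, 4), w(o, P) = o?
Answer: 5329/4 ≈ 1332.3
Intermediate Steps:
a = ½ (a = 1/2 = ½ ≈ 0.50000)
l(V) = (½ + V)*(4 + V) (l(V) = (V + 4)*(V + ½) = (4 + V)*(½ + V) = (½ + V)*(4 + V))
((-7 - 1*6) + l(5))² = ((-7 - 1*6) + (2 + 5² + (9/2)*5))² = ((-7 - 6) + (2 + 25 + 45/2))² = (-13 + 99/2)² = (73/2)² = 5329/4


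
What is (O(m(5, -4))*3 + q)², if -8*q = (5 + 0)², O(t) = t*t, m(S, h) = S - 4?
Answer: 1/64 ≈ 0.015625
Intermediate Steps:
m(S, h) = -4 + S
O(t) = t²
q = -25/8 (q = -(5 + 0)²/8 = -⅛*5² = -⅛*25 = -25/8 ≈ -3.1250)
(O(m(5, -4))*3 + q)² = ((-4 + 5)²*3 - 25/8)² = (1²*3 - 25/8)² = (1*3 - 25/8)² = (3 - 25/8)² = (-⅛)² = 1/64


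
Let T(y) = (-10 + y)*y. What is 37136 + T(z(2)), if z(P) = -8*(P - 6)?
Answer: 37840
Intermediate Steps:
z(P) = 48 - 8*P (z(P) = -8*(-6 + P) = 48 - 8*P)
T(y) = y*(-10 + y)
37136 + T(z(2)) = 37136 + (48 - 8*2)*(-10 + (48 - 8*2)) = 37136 + (48 - 16)*(-10 + (48 - 16)) = 37136 + 32*(-10 + 32) = 37136 + 32*22 = 37136 + 704 = 37840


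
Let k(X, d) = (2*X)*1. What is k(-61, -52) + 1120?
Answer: 998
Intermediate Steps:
k(X, d) = 2*X
k(-61, -52) + 1120 = 2*(-61) + 1120 = -122 + 1120 = 998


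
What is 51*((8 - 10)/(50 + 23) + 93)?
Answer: 346137/73 ≈ 4741.6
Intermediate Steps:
51*((8 - 10)/(50 + 23) + 93) = 51*(-2/73 + 93) = 51*(6787/73) = 346137/73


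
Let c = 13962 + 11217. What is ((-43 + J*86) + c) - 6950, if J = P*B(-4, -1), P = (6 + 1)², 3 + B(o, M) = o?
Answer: -11312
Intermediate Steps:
B(o, M) = -3 + o
c = 25179
P = 49 (P = 7² = 49)
J = -343 (J = 49*(-3 - 4) = 49*(-7) = -343)
((-43 + J*86) + c) - 6950 = ((-43 - 343*86) + 25179) - 6950 = ((-43 - 29498) + 25179) - 6950 = (-29541 + 25179) - 6950 = -4362 - 6950 = -11312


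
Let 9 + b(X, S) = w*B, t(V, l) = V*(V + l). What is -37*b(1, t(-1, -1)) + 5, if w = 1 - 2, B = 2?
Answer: 412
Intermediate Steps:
w = -1
b(X, S) = -11 (b(X, S) = -9 - 1*2 = -9 - 2 = -11)
-37*b(1, t(-1, -1)) + 5 = -37*(-11) + 5 = 407 + 5 = 412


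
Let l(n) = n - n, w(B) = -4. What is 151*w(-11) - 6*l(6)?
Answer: -604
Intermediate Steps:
l(n) = 0
151*w(-11) - 6*l(6) = 151*(-4) - 6*0 = -604 + 0 = -604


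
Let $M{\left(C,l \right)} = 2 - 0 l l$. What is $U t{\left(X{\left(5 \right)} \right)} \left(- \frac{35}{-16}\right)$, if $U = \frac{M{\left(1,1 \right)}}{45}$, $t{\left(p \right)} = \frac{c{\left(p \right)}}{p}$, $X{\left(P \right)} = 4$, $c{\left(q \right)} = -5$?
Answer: $- \frac{35}{288} \approx -0.12153$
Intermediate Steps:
$M{\left(C,l \right)} = 2$ ($M{\left(C,l \right)} = 2 - 0 l = 2 - 0 = 2 + 0 = 2$)
$t{\left(p \right)} = - \frac{5}{p}$
$U = \frac{2}{45} \approx 0.044444$
$U t{\left(X{\left(5 \right)} \right)} \left(- \frac{35}{-16}\right) = \frac{2 \left(- \frac{5}{4}\right)}{45} \left(- \frac{35}{-16}\right) = \frac{2 \left(\left(-5\right) \frac{1}{4}\right)}{45} \left(\left(-35\right) \left(- \frac{1}{16}\right)\right) = \frac{2}{45} \left(- \frac{5}{4}\right) \frac{35}{16} = \left(- \frac{1}{18}\right) \frac{35}{16} = - \frac{35}{288}$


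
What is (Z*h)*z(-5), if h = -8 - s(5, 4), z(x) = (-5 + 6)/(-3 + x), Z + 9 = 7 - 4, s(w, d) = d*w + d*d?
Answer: -33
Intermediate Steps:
s(w, d) = d² + d*w (s(w, d) = d*w + d² = d² + d*w)
Z = -6 (Z = -9 + (7 - 4) = -9 + 3 = -6)
z(x) = 1/(-3 + x)
h = -44 (h = -8 - 4*(4 + 5) = -8 - 4*9 = -8 - 1*36 = -8 - 36 = -44)
(Z*h)*z(-5) = (-6*(-44))/(-3 - 5) = 264/(-8) = 264*(-⅛) = -33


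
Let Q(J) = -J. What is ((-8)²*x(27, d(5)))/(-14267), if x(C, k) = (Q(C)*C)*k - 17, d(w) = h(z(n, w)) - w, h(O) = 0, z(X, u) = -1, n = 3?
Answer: -232192/14267 ≈ -16.275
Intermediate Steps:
d(w) = -w (d(w) = 0 - w = -w)
x(C, k) = -17 - k*C² (x(C, k) = ((-C)*C)*k - 17 = (-C²)*k - 17 = -k*C² - 17 = -17 - k*C²)
((-8)²*x(27, d(5)))/(-14267) = ((-8)²*(-17 - 1*(-1*5)*27²))/(-14267) = (64*(-17 - 1*(-5)*729))*(-1/14267) = (64*(-17 + 3645))*(-1/14267) = (64*3628)*(-1/14267) = 232192*(-1/14267) = -232192/14267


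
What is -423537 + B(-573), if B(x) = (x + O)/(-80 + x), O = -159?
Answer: -276568929/653 ≈ -4.2354e+5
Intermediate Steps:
B(x) = (-159 + x)/(-80 + x) (B(x) = (x - 159)/(-80 + x) = (-159 + x)/(-80 + x))
-423537 + B(-573) = -423537 + (-159 - 573)/(-80 - 573) = -423537 - 732/(-653) = -423537 - 1/653*(-732) = -423537 + 732/653 = -276568929/653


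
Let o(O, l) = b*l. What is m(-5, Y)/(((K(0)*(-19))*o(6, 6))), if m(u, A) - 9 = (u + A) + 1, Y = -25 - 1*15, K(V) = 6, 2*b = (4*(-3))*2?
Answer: -35/8208 ≈ -0.0042641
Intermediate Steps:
b = -12 (b = ((4*(-3))*2)/2 = (-12*2)/2 = (½)*(-24) = -12)
Y = -40 (Y = -25 - 15 = -40)
o(O, l) = -12*l
m(u, A) = 10 + A + u (m(u, A) = 9 + ((u + A) + 1) = 9 + ((A + u) + 1) = 9 + (1 + A + u) = 10 + A + u)
m(-5, Y)/(((K(0)*(-19))*o(6, 6))) = (10 - 40 - 5)/(((6*(-19))*(-12*6))) = -35/((-114*(-72))) = -35/8208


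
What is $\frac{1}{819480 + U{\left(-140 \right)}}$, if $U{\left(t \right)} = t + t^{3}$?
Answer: $- \frac{1}{1924660} \approx -5.1957 \cdot 10^{-7}$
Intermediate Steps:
$\frac{1}{819480 + U{\left(-140 \right)}} = \frac{1}{819480 + \left(-140 + \left(-140\right)^{3}\right)} = \frac{1}{819480 - 2744140} = \frac{1}{-1924660} = - \frac{1}{1924660}$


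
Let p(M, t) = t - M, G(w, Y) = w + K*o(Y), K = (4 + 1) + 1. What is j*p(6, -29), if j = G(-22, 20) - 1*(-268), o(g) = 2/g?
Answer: -8631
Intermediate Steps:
K = 6 (K = 5 + 1 = 6)
G(w, Y) = w + 12/Y (G(w, Y) = w + 6*(2/Y) = w + 12/Y)
j = 1233/5 (j = (-22 + 12/20) - 1*(-268) = (-22 + 12*(1/20)) + 268 = (-22 + 3/5) + 268 = -107/5 + 268 = 1233/5 ≈ 246.60)
j*p(6, -29) = 1233*(-29 - 1*6)/5 = 1233*(-29 - 6)/5 = (1233/5)*(-35) = -8631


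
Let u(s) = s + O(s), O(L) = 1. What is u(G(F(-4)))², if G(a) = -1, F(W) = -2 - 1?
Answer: 0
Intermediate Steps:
F(W) = -3
u(s) = 1 + s (u(s) = s + 1 = 1 + s)
u(G(F(-4)))² = (1 - 1)² = 0² = 0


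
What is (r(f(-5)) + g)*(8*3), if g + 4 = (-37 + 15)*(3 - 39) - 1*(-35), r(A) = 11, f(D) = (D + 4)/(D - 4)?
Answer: 20016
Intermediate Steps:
f(D) = (4 + D)/(-4 + D)
g = 823 (g = -4 + ((-37 + 15)*(3 - 39) - 1*(-35)) = -4 + (-22*(-36) + 35) = -4 + (792 + 35) = -4 + 827 = 823)
(r(f(-5)) + g)*(8*3) = (11 + 823)*(8*3) = 834*24 = 20016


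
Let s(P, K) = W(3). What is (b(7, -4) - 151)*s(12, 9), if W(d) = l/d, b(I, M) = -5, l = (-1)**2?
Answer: -52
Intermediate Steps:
l = 1
W(d) = 1/d
s(P, K) = 1/3
(b(7, -4) - 151)*s(12, 9) = (-5 - 151)*(1/3) = -156*1/3 = -52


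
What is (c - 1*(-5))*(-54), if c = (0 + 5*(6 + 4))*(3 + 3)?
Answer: -16470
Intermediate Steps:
c = 300 (c = (0 + 5*10)*6 = (0 + 50)*6 = 50*6 = 300)
(c - 1*(-5))*(-54) = (300 - 1*(-5))*(-54) = (300 + 5)*(-54) = 305*(-54) = -16470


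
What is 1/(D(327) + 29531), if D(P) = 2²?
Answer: 1/29535 ≈ 3.3858e-5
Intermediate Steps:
D(P) = 4
1/(D(327) + 29531) = 1/(4 + 29531) = 1/29535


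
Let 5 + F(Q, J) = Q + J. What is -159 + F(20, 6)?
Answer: -138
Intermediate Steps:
F(Q, J) = -5 + J + Q (F(Q, J) = -5 + (Q + J) = -5 + (J + Q) = -5 + J + Q)
-159 + F(20, 6) = -159 + (-5 + 6 + 20) = -159 + 21 = -138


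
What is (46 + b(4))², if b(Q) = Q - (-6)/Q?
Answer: 10609/4 ≈ 2652.3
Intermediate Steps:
b(Q) = Q + 6/Q
(46 + b(4))² = (46 + (4 + 6/4))² = (46 + (4 + 6*(¼)))² = (46 + (4 + 3/2))² = (46 + 11/2)² = (103/2)² = 10609/4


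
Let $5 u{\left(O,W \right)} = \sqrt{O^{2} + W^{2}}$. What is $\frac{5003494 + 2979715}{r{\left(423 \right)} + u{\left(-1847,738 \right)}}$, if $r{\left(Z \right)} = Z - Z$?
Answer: $\frac{39916045 \sqrt{3956053}}{3956053} \approx 20069.0$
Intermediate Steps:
$r{\left(Z \right)} = 0$
$u{\left(O,W \right)} = \frac{\sqrt{O^{2} + W^{2}}}{5}$
$\frac{5003494 + 2979715}{r{\left(423 \right)} + u{\left(-1847,738 \right)}} = \frac{5003494 + 2979715}{0 + \frac{\sqrt{\left(-1847\right)^{2} + 738^{2}}}{5}} = \frac{7983209}{0 + \frac{\sqrt{3411409 + 544644}}{5}} = \frac{7983209}{0 + \frac{\sqrt{3956053}}{5}} = \frac{7983209}{\frac{1}{5} \sqrt{3956053}} = 7983209 \frac{5 \sqrt{3956053}}{3956053} = \frac{39916045 \sqrt{3956053}}{3956053}$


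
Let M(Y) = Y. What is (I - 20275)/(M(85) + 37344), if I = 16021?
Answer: -4254/37429 ≈ -0.11366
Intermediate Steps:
(I - 20275)/(M(85) + 37344) = (16021 - 20275)/(85 + 37344) = -4254/37429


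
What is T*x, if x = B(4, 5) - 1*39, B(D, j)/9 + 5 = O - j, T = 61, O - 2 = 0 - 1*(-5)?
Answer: -4026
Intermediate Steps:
O = 7 (O = 2 + (0 - 1*(-5)) = 2 + (0 + 5) = 2 + 5 = 7)
B(D, j) = 18 - 9*j (B(D, j) = -45 + 9*(7 - j) = -45 + (63 - 9*j) = 18 - 9*j)
x = -66 (x = (18 - 9*5) - 1*39 = (18 - 45) - 39 = -27 - 39 = -66)
T*x = 61*(-66) = -4026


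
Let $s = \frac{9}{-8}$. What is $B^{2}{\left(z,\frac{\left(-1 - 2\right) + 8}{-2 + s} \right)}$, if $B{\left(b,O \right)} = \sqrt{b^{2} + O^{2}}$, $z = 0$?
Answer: $\frac{64}{25} \approx 2.56$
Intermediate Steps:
$s = - \frac{9}{8}$ ($s = 9 \left(- \frac{1}{8}\right) = - \frac{9}{8} \approx -1.125$)
$B{\left(b,O \right)} = \sqrt{O^{2} + b^{2}}$
$B^{2}{\left(z,\frac{\left(-1 - 2\right) + 8}{-2 + s} \right)} = \left(\sqrt{\left(\frac{\left(-1 - 2\right) + 8}{-2 - \frac{9}{8}}\right)^{2} + 0^{2}}\right)^{2} = \left(\sqrt{\left(\frac{-3 + 8}{- \frac{25}{8}}\right)^{2} + 0}\right)^{2} = \left(\sqrt{\left(5 \left(- \frac{8}{25}\right)\right)^{2} + 0}\right)^{2} = \left(\sqrt{\left(- \frac{8}{5}\right)^{2} + 0}\right)^{2} = \left(\sqrt{\frac{64}{25} + 0}\right)^{2} = \left(\sqrt{\frac{64}{25}}\right)^{2} = \left(\frac{8}{5}\right)^{2} = \frac{64}{25}$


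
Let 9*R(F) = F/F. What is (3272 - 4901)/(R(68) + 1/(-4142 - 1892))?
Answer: -88464474/6025 ≈ -14683.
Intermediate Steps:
R(F) = ⅑ (R(F) = (F/F)/9 = (⅑)*1 = ⅑)
(3272 - 4901)/(R(68) + 1/(-4142 - 1892)) = (3272 - 4901)/(⅑ + 1/(-4142 - 1892)) = -1629/(⅑ + 1/(-6034)) = -1629/(⅑ - 1/6034) = -1629/6025/54306 = -1629*54306/6025 = -88464474/6025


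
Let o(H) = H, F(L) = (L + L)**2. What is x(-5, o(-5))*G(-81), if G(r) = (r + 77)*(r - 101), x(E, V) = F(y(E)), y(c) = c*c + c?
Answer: 1164800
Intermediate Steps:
y(c) = c + c**2 (y(c) = c**2 + c = c + c**2)
F(L) = 4*L**2 (F(L) = (2*L)**2 = 4*L**2)
x(E, V) = 4*E**2*(1 + E)**2 (x(E, V) = 4*(E*(1 + E))**2 = 4*(E**2*(1 + E)**2) = 4*E**2*(1 + E)**2)
G(r) = (-101 + r)*(77 + r) (G(r) = (77 + r)*(-101 + r) = (-101 + r)*(77 + r))
x(-5, o(-5))*G(-81) = (4*(-5)**2*(1 - 5)**2)*(-7777 + (-81)**2 - 24*(-81)) = (4*25*(-4)**2)*(-7777 + 6561 + 1944) = (4*25*16)*728 = 1600*728 = 1164800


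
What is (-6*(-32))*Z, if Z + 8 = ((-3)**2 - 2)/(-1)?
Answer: -2880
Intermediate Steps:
Z = -15 (Z = -8 + ((-3)**2 - 2)/(-1) = -8 - (9 - 2) = -8 - 1*7 = -8 - 7 = -15)
(-6*(-32))*Z = -6*(-32)*(-15) = 192*(-15) = -2880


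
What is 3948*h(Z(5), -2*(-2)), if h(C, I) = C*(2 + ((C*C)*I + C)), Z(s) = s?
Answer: 2112180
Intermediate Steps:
h(C, I) = C*(2 + C + I*C**2) (h(C, I) = C*(2 + (C**2*I + C)) = C*(2 + (I*C**2 + C)) = C*(2 + (C + I*C**2)) = C*(2 + C + I*C**2))
3948*h(Z(5), -2*(-2)) = 3948*(5*(2 + 5 - 2*(-2)*5**2)) = 3948*(5*(2 + 5 + 4*25)) = 3948*(5*(2 + 5 + 100)) = 3948*(5*107) = 3948*535 = 2112180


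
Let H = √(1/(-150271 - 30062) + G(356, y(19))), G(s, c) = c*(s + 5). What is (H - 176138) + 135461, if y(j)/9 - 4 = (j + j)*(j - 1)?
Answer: -40677 + √8076925097099115/60111 ≈ -39182.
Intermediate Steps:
y(j) = 36 + 18*j*(-1 + j) (y(j) = 36 + 9*((j + j)*(j - 1)) = 36 + 9*((2*j)*(-1 + j)) = 36 + 9*(2*j*(-1 + j)) = 36 + 18*j*(-1 + j))
G(s, c) = c*(5 + s)
H = √8076925097099115/60111 (H = √(1/(-150271 - 30062) + (36 - 18*19 + 18*19²)*(5 + 356)) = √(1/(-180333) + (36 - 342 + 18*361)*361) = √(-1/180333 + (36 - 342 + 6498)*361) = √(-1/180333 + 6192*361) = √(-1/180333 + 2235312) = √(403100518895/180333) = √8076925097099115/60111 ≈ 1495.1)
(H - 176138) + 135461 = (√8076925097099115/60111 - 176138) + 135461 = (-176138 + √8076925097099115/60111) + 135461 = -40677 + √8076925097099115/60111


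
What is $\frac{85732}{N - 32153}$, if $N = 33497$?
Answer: $\frac{21433}{336} \approx 63.789$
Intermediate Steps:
$\frac{85732}{N - 32153} = \frac{85732}{33497 - 32153} = \frac{85732}{1344} = 85732 \cdot \frac{1}{1344} = \frac{21433}{336}$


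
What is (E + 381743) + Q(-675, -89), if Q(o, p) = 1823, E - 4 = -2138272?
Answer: -1754702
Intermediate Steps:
E = -2138268 (E = 4 - 2138272 = -2138268)
(E + 381743) + Q(-675, -89) = (-2138268 + 381743) + 1823 = -1756525 + 1823 = -1754702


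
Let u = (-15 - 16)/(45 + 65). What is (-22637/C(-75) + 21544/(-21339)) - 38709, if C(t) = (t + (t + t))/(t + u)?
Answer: -2716051001137/58682250 ≈ -46284.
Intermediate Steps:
u = -31/110 ≈ -0.28182
C(t) = 3*t/(-31/110 + t) (C(t) = (t + (t + t))/(t - 31/110) = (t + 2*t)/(-31/110 + t) = (3*t)/(-31/110 + t) = 3*t/(-31/110 + t))
(-22637/C(-75) + 21544/(-21339)) - 38709 = (-22637/(330*(-75)/(-31 + 110*(-75))) + 21544/(-21339)) - 38709 = (-22637/(330*(-75)/(-31 - 8250)) + 21544*(-1/21339)) - 38709 = (-22637/(330*(-75)/(-8281)) - 21544/21339) - 38709 = (-22637/(330*(-75)*(-1/8281)) - 21544/21339) - 38709 = (-22637/24750/8281 - 21544/21339) - 38709 = (-22637*8281/24750 - 21544/21339) - 38709 = (-187456997/24750 - 21544/21339) - 38709 = -444519785887/58682250 - 38709 = -2716051001137/58682250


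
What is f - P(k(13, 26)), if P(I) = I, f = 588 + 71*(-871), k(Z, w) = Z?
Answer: -61266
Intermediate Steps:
f = -61253 (f = 588 - 61841 = -61253)
f - P(k(13, 26)) = -61253 - 1*13 = -61253 - 13 = -61266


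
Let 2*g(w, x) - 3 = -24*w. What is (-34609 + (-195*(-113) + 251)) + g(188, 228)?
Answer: -29155/2 ≈ -14578.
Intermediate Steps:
g(w, x) = 3/2 - 12*w (g(w, x) = 3/2 + (-24*w)/2 = 3/2 - 12*w)
(-34609 + (-195*(-113) + 251)) + g(188, 228) = (-34609 + (-195*(-113) + 251)) + (3/2 - 12*188) = (-34609 + (22035 + 251)) + (3/2 - 2256) = (-34609 + 22286) - 4509/2 = -12323 - 4509/2 = -29155/2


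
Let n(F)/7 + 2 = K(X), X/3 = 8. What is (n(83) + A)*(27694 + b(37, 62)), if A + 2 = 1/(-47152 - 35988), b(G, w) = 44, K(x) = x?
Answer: 175266422451/41570 ≈ 4.2162e+6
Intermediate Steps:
X = 24 (X = 3*8 = 24)
n(F) = 154 (n(F) = -14 + 7*24 = -14 + 168 = 154)
A = -166281/83140 (A = -2 + 1/(-47152 - 35988) = -2 + 1/(-83140) = -2 - 1/83140 = -166281/83140 ≈ -2.0000)
(n(83) + A)*(27694 + b(37, 62)) = (154 - 166281/83140)*(27694 + 44) = (12637279/83140)*27738 = 175266422451/41570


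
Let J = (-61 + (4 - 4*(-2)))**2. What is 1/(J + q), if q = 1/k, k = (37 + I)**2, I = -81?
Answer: 1936/4648337 ≈ 0.00041649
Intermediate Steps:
J = 2401 (J = (-61 + (4 + 8))**2 = (-61 + 12)**2 = (-49)**2 = 2401)
k = 1936 (k = (37 - 81)**2 = (-44)**2 = 1936)
q = 1/1936 ≈ 0.00051653
1/(J + q) = 1/(2401 + 1/1936) = 1/(4648337/1936) = 1936/4648337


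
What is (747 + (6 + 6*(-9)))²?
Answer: 488601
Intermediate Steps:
(747 + (6 + 6*(-9)))² = (747 + (6 - 54))² = (747 - 48)² = 699² = 488601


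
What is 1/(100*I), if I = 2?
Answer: 1/200 ≈ 0.0050000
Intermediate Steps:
1/(100*I) = 1/(100*2) = 1/200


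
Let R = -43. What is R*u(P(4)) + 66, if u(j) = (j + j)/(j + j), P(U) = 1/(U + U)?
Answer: 23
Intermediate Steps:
P(U) = 1/(2*U)
u(j) = 1 (u(j) = (2*j)/((2*j)) = (2*j)*(1/(2*j)) = 1)
R*u(P(4)) + 66 = -43*1 + 66 = -43 + 66 = 23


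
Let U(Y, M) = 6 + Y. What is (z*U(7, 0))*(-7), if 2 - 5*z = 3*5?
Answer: 1183/5 ≈ 236.60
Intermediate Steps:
z = -13/5 (z = ⅖ - 3*5/5 = ⅖ - ⅕*15 = ⅖ - 3 = -13/5 ≈ -2.6000)
(z*U(7, 0))*(-7) = -13*(6 + 7)/5*(-7) = -13/5*13*(-7) = -169/5*(-7) = 1183/5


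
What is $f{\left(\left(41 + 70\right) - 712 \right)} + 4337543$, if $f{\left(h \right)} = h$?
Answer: $4336942$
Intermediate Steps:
$f{\left(\left(41 + 70\right) - 712 \right)} + 4337543 = \left(\left(41 + 70\right) - 712\right) + 4337543 = \left(111 - 712\right) + 4337543 = -601 + 4337543 = 4336942$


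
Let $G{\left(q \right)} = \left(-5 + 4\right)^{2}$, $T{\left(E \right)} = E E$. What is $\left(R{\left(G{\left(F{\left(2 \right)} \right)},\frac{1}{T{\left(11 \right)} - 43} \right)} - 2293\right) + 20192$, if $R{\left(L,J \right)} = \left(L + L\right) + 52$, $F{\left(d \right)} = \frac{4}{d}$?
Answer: $17953$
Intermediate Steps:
$T{\left(E \right)} = E^{2}$
$G{\left(q \right)} = 1$ ($G{\left(q \right)} = \left(-1\right)^{2} = 1$)
$R{\left(L,J \right)} = 52 + 2 L$ ($R{\left(L,J \right)} = 2 L + 52 = 52 + 2 L$)
$\left(R{\left(G{\left(F{\left(2 \right)} \right)},\frac{1}{T{\left(11 \right)} - 43} \right)} - 2293\right) + 20192 = \left(\left(52 + 2 \cdot 1\right) - 2293\right) + 20192 = \left(\left(52 + 2\right) - 2293\right) + 20192 = \left(54 - 2293\right) + 20192 = -2239 + 20192 = 17953$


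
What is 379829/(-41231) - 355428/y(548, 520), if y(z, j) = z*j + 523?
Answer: -41029791425/3923583191 ≈ -10.457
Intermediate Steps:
y(z, j) = 523 + j*z (y(z, j) = j*z + 523 = 523 + j*z)
379829/(-41231) - 355428/y(548, 520) = 379829/(-41231) - 355428/(523 + 520*548) = 379829*(-1/41231) - 355428/(523 + 284960) = -379829/41231 - 355428/285483 = -379829/41231 - 355428*1/285483 = -379829/41231 - 118476/95161 = -41029791425/3923583191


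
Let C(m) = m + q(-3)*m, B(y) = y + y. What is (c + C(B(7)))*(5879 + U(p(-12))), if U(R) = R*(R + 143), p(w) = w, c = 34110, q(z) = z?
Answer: 146791174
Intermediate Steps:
B(y) = 2*y
C(m) = -2*m (C(m) = m - 3*m = -2*m)
U(R) = R*(143 + R)
(c + C(B(7)))*(5879 + U(p(-12))) = (34110 - 4*7)*(5879 - 12*(143 - 12)) = (34110 - 2*14)*(5879 - 12*131) = (34110 - 28)*(5879 - 1572) = 34082*4307 = 146791174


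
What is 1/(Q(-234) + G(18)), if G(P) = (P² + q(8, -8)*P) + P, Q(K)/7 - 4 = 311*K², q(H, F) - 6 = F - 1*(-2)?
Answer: 1/119204182 ≈ 8.3890e-9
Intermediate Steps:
q(H, F) = 8 + F (q(H, F) = 6 + (F - 1*(-2)) = 6 + (F + 2) = 6 + (2 + F) = 8 + F)
Q(K) = 28 + 2177*K² (Q(K) = 28 + 7*(311*K²) = 28 + 2177*K²)
G(P) = P + P² (G(P) = (P² + (8 - 8)*P) + P = (P² + 0*P) + P = (P² + 0) + P = P² + P = P + P²)
1/(Q(-234) + G(18)) = 1/((28 + 2177*(-234)²) + 18*(1 + 18)) = 1/((28 + 2177*54756) + 18*19) = 1/((28 + 119203812) + 342) = 1/(119203840 + 342) = 1/119204182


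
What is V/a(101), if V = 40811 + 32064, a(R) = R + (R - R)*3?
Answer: 72875/101 ≈ 721.53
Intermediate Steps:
a(R) = R (a(R) = R + 0*3 = R + 0 = R)
V = 72875
V/a(101) = 72875/101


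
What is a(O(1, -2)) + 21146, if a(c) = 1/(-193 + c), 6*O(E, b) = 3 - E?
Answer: 12222385/578 ≈ 21146.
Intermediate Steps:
O(E, b) = ½ - E/6 (O(E, b) = (3 - E)/6 = ½ - E/6)
a(O(1, -2)) + 21146 = 1/(-193 + (½ - ⅙*1)) + 21146 = 1/(-193 + (½ - ⅙)) + 21146 = 1/(-193 + ⅓) + 21146 = 1/(-578/3) + 21146 = -3/578 + 21146 = 12222385/578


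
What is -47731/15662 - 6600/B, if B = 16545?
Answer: -59538573/17275186 ≈ -3.4465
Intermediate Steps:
-47731/15662 - 6600/B = -47731/15662 - 6600/16545 = -47731*1/15662 - 6600*1/16545 = -47731/15662 - 440/1103 = -59538573/17275186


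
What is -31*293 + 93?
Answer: -8990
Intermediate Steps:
-31*293 + 93 = -9083 + 93 = -8990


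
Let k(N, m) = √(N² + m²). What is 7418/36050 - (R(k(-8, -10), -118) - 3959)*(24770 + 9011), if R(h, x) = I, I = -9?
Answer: 2416125222909/18025 ≈ 1.3404e+8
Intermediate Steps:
R(h, x) = -9
7418/36050 - (R(k(-8, -10), -118) - 3959)*(24770 + 9011) = 7418/36050 - (-9 - 3959)*(24770 + 9011) = 7418*(1/36050) - (-3968)*33781 = 3709/18025 - 1*(-134043008) = 3709/18025 + 134043008 = 2416125222909/18025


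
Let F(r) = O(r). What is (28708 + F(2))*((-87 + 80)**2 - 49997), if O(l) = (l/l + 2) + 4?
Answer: -1434256820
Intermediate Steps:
O(l) = 7 (O(l) = (1 + 2) + 4 = 3 + 4 = 7)
F(r) = 7
(28708 + F(2))*((-87 + 80)**2 - 49997) = (28708 + 7)*((-87 + 80)**2 - 49997) = 28715*((-7)**2 - 49997) = 28715*(49 - 49997) = 28715*(-49948) = -1434256820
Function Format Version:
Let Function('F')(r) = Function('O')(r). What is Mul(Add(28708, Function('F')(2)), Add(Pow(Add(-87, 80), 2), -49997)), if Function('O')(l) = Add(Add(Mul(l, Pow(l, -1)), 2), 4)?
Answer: -1434256820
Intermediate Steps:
Function('O')(l) = 7 (Function('O')(l) = Add(Add(1, 2), 4) = Add(3, 4) = 7)
Function('F')(r) = 7
Mul(Add(28708, Function('F')(2)), Add(Pow(Add(-87, 80), 2), -49997)) = Mul(Add(28708, 7), Add(Pow(Add(-87, 80), 2), -49997)) = Mul(28715, Add(Pow(-7, 2), -49997)) = Mul(28715, Add(49, -49997)) = Mul(28715, -49948) = -1434256820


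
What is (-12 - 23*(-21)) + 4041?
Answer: 4512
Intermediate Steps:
(-12 - 23*(-21)) + 4041 = (-12 + 483) + 4041 = 471 + 4041 = 4512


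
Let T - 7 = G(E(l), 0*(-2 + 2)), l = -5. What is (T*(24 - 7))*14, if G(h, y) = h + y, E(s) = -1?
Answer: 1428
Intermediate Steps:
T = 6 (T = 7 + (-1 + 0*(-2 + 2)) = 7 + (-1 + 0*0) = 7 + (-1 + 0) = 7 - 1 = 6)
(T*(24 - 7))*14 = (6*(24 - 7))*14 = (6*17)*14 = 102*14 = 1428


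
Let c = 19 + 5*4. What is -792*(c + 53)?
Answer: -72864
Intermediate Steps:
c = 39 (c = 19 + 20 = 39)
-792*(c + 53) = -792*(39 + 53) = -792*92 = -72864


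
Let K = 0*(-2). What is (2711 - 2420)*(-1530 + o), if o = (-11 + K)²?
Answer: -410019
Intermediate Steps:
K = 0
o = 121 (o = (-11 + 0)² = (-11)² = 121)
(2711 - 2420)*(-1530 + o) = (2711 - 2420)*(-1530 + 121) = 291*(-1409) = -410019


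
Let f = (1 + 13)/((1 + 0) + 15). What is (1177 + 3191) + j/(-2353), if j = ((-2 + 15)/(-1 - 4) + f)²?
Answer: 16444641639/3764800 ≈ 4368.0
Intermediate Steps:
f = 7/8 (f = 14/(1 + 15) = 14/16 = 14*(1/16) = 7/8 ≈ 0.87500)
j = 4761/1600 (j = ((-2 + 15)/(-1 - 4) + 7/8)² = (13/(-5) + 7/8)² = (13*(-⅕) + 7/8)² = (-13/5 + 7/8)² = (-69/40)² = 4761/1600 ≈ 2.9756)
(1177 + 3191) + j/(-2353) = (1177 + 3191) + (4761/1600)/(-2353) = 4368 + (4761/1600)*(-1/2353) = 4368 - 4761/3764800 = 16444641639/3764800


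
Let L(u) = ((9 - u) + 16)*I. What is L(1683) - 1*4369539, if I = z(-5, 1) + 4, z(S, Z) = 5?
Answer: -4384461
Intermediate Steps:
I = 9 (I = 5 + 4 = 9)
L(u) = 225 - 9*u (L(u) = ((9 - u) + 16)*9 = (25 - u)*9 = 225 - 9*u)
L(1683) - 1*4369539 = (225 - 9*1683) - 1*4369539 = (225 - 15147) - 4369539 = -14922 - 4369539 = -4384461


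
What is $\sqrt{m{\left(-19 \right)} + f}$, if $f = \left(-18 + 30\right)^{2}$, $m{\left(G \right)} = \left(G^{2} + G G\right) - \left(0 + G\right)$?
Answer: $\sqrt{885} \approx 29.749$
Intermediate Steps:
$m{\left(G \right)} = - G + 2 G^{2}$ ($m{\left(G \right)} = \left(G^{2} + G^{2}\right) - G = 2 G^{2} - G = - G + 2 G^{2}$)
$f = 144$ ($f = 12^{2} = 144$)
$\sqrt{m{\left(-19 \right)} + f} = \sqrt{- 19 \left(-1 + 2 \left(-19\right)\right) + 144} = \sqrt{- 19 \left(-1 - 38\right) + 144} = \sqrt{\left(-19\right) \left(-39\right) + 144} = \sqrt{741 + 144} = \sqrt{885}$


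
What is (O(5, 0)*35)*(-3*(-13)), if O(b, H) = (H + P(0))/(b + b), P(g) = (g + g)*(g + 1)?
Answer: 0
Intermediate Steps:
P(g) = 2*g*(1 + g) (P(g) = (2*g)*(1 + g) = 2*g*(1 + g))
O(b, H) = H/(2*b) (O(b, H) = (H + 2*0*(1 + 0))/(b + b) = (H + 2*0*1)/((2*b)) = (H + 0)*(1/(2*b)) = H*(1/(2*b)) = H/(2*b))
(O(5, 0)*35)*(-3*(-13)) = (((1/2)*0/5)*35)*(-3*(-13)) = (((1/2)*0*(1/5))*35)*39 = (0*35)*39 = 0*39 = 0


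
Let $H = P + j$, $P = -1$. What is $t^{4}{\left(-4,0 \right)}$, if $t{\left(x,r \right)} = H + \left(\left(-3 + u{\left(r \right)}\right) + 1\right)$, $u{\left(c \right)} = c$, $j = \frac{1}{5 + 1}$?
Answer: $\frac{83521}{1296} \approx 64.445$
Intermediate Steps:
$j = \frac{1}{6} \approx 0.16667$
$H = - \frac{5}{6}$ ($H = -1 + \frac{1}{6} = - \frac{5}{6} \approx -0.83333$)
$t{\left(x,r \right)} = - \frac{17}{6} + r$ ($t{\left(x,r \right)} = - \frac{5}{6} + \left(\left(-3 + r\right) + 1\right) = - \frac{5}{6} + \left(-2 + r\right) = - \frac{17}{6} + r$)
$t^{4}{\left(-4,0 \right)} = \left(- \frac{17}{6} + 0\right)^{4} = \left(- \frac{17}{6}\right)^{4} = \frac{83521}{1296}$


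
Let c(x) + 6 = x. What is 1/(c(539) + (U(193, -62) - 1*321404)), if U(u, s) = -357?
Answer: -1/321228 ≈ -3.1131e-6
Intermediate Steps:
c(x) = -6 + x
1/(c(539) + (U(193, -62) - 1*321404)) = 1/((-6 + 539) + (-357 - 1*321404)) = 1/(533 + (-357 - 321404)) = 1/(533 - 321761) = 1/(-321228) = -1/321228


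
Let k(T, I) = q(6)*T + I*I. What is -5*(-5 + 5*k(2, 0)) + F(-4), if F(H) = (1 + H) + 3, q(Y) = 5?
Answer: -225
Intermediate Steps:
k(T, I) = I² + 5*T (k(T, I) = 5*T + I*I = 5*T + I² = I² + 5*T)
F(H) = 4 + H
-5*(-5 + 5*k(2, 0)) + F(-4) = -5*(-5 + 5*(0² + 5*2)) + (4 - 4) = -5*(-5 + 5*(0 + 10)) + 0 = -5*(-5 + 5*10) + 0 = -5*(-5 + 50) + 0 = -5*45 + 0 = -225 + 0 = -225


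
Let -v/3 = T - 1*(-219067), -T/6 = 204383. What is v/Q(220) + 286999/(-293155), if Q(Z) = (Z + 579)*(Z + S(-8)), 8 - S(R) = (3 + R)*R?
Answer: 842713717627/44035398860 ≈ 19.137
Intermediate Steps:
T = -1226298 (T = -6*204383 = -1226298)
v = 3021693 (v = -3*(-1226298 - 1*(-219067)) = -3*(-1226298 + 219067) = -3*(-1007231) = 3021693)
S(R) = 8 - R*(3 + R) (S(R) = 8 - (3 + R)*R = 8 - R*(3 + R))
Q(Z) = (-32 + Z)*(579 + Z) (Q(Z) = (Z + 579)*(Z + (8 - 1*(-8)**2 - 3*(-8))) = (579 + Z)*(Z + (8 - 1*64 + 24)) = (579 + Z)*(Z + (8 - 64 + 24)) = (579 + Z)*(Z - 32) = (579 + Z)*(-32 + Z) = (-32 + Z)*(579 + Z))
v/Q(220) + 286999/(-293155) = 3021693/(-18528 + 220**2 + 547*220) + 286999/(-293155) = 3021693/(-18528 + 48400 + 120340) + 286999*(-1/293155) = 3021693/150212 - 286999/293155 = 842713717627/44035398860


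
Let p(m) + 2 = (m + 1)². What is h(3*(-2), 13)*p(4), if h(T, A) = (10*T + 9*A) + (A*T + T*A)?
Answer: -2277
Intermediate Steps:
p(m) = -2 + (1 + m)² (p(m) = -2 + (m + 1)² = -2 + (1 + m)²)
h(T, A) = 9*A + 10*T + 2*A*T (h(T, A) = (9*A + 10*T) + (A*T + A*T) = (9*A + 10*T) + 2*A*T = 9*A + 10*T + 2*A*T)
h(3*(-2), 13)*p(4) = (9*13 + 10*(3*(-2)) + 2*13*(3*(-2)))*(-2 + (1 + 4)²) = (117 + 10*(-6) + 2*13*(-6))*(-2 + 5²) = (117 - 60 - 156)*(-2 + 25) = -99*23 = -2277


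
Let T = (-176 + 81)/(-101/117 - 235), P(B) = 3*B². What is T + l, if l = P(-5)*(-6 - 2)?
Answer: -16546485/27596 ≈ -599.60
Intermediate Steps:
l = -600 (l = (3*(-5)²)*(-6 - 2) = (3*25)*(-8) = 75*(-8) = -600)
T = 11115/27596 (T = -95/(-101*1/117 - 235) = -95/(-101/117 - 235) = -95/(-27596/117) = -95*(-117/27596) = 11115/27596 ≈ 0.40278)
T + l = 11115/27596 - 600 = -16546485/27596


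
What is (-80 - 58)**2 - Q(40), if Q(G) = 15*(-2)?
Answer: 19074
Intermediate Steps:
Q(G) = -30
(-80 - 58)**2 - Q(40) = (-80 - 58)**2 - 1*(-30) = (-138)**2 + 30 = 19044 + 30 = 19074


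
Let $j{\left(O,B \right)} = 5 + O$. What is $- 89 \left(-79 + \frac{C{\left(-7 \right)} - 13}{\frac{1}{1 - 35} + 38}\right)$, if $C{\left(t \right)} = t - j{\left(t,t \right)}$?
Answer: $\frac{9131489}{1291} \approx 7073.2$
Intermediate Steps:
$C{\left(t \right)} = -5$ ($C{\left(t \right)} = t - \left(5 + t\right) = -5$)
$- 89 \left(-79 + \frac{C{\left(-7 \right)} - 13}{\frac{1}{1 - 35} + 38}\right) = - 89 \left(-79 + \frac{-5 - 13}{\frac{1}{1 - 35} + 38}\right) = - 89 \left(-79 - \frac{18}{\frac{1}{-34} + 38}\right) = - 89 \left(-79 - \frac{18}{- \frac{1}{34} + 38}\right) = - 89 \left(-79 - \frac{18}{\frac{1291}{34}}\right) = - 89 \left(-79 - \frac{612}{1291}\right) = \left(-89\right) \left(- \frac{102601}{1291}\right) = \frac{9131489}{1291}$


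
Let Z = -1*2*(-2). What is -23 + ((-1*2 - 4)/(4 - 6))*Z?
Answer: -11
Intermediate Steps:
Z = 4 (Z = -2*(-2) = 4)
-23 + ((-1*2 - 4)/(4 - 6))*Z = -23 + ((-1*2 - 4)/(4 - 6))*4 = -23 + ((-2 - 4)/(-2))*4 = -23 - 6*(-1/2)*4 = -23 + 3*4 = -23 + 12 = -11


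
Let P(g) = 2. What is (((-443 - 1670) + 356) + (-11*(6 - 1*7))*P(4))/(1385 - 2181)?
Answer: 1735/796 ≈ 2.1796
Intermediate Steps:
(((-443 - 1670) + 356) + (-11*(6 - 1*7))*P(4))/(1385 - 2181) = (((-443 - 1670) + 356) - 11*(6 - 1*7)*2)/(1385 - 2181) = ((-2113 + 356) - 11*(6 - 7)*2)/(-796) = (-1757 - 11*(-1)*2)*(-1/796) = (-1757 + 11*2)*(-1/796) = (-1757 + 22)*(-1/796) = -1735*(-1/796) = 1735/796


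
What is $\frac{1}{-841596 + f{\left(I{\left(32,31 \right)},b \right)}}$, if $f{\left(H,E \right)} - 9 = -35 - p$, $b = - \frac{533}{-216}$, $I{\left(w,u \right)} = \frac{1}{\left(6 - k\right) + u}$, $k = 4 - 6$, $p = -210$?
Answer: $- \frac{1}{841412} \approx -1.1885 \cdot 10^{-6}$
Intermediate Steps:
$k = -2$
$I{\left(w,u \right)} = \frac{1}{8 + u}$ ($I{\left(w,u \right)} = \frac{1}{\left(6 - -2\right) + u} = \frac{1}{\left(6 + 2\right) + u} = \frac{1}{8 + u}$)
$b = \frac{533}{216}$ ($b = \left(-533\right) \left(- \frac{1}{216}\right) = \frac{533}{216} \approx 2.4676$)
$f{\left(H,E \right)} = 184$ ($f{\left(H,E \right)} = 9 - -175 = 9 + \left(-35 + 210\right) = 9 + 175 = 184$)
$\frac{1}{-841596 + f{\left(I{\left(32,31 \right)},b \right)}} = \frac{1}{-841596 + 184} = \frac{1}{-841412} = - \frac{1}{841412}$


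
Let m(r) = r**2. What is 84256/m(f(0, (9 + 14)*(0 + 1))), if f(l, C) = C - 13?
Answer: 21064/25 ≈ 842.56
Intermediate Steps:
f(l, C) = -13 + C
84256/m(f(0, (9 + 14)*(0 + 1))) = 84256/((-13 + (9 + 14)*(0 + 1))**2) = 84256/((-13 + 23*1)**2) = 84256/((-13 + 23)**2) = 84256/(10**2) = 84256/100 = 84256*(1/100) = 21064/25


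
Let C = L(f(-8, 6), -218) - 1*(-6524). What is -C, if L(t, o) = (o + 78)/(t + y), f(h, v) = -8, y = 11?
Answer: -19432/3 ≈ -6477.3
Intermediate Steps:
L(t, o) = (78 + o)/(11 + t) (L(t, o) = (o + 78)/(t + 11) = (78 + o)/(11 + t))
C = 19432/3 (C = (78 - 218)/(11 - 8) - 1*(-6524) = -140/3 + 6524 = 19432/3 ≈ 6477.3)
-C = -1*19432/3 = -19432/3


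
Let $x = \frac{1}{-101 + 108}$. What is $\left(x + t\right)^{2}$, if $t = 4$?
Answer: $\frac{841}{49} \approx 17.163$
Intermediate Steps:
$x = \frac{1}{7} \approx 0.14286$
$\left(x + t\right)^{2} = \left(\frac{1}{7} + 4\right)^{2} = \left(\frac{29}{7}\right)^{2} = \frac{841}{49}$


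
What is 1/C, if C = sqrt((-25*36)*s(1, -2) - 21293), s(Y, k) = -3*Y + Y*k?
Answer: -I*sqrt(16793)/16793 ≈ -0.0077168*I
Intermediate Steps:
C = I*sqrt(16793) (C = sqrt((-25*36)*(1*(-3 - 2)) - 21293) = sqrt(-900*(-5) - 21293) = sqrt(4500 - 21293) = sqrt(-16793) = I*sqrt(16793) ≈ 129.59*I)
1/C = 1/(I*sqrt(16793)) = -I*sqrt(16793)/16793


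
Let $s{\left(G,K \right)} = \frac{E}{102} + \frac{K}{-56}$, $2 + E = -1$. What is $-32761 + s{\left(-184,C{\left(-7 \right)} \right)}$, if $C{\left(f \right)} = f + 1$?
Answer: $- \frac{15594199}{476} \approx -32761.0$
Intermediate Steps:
$E = -3$ ($E = -2 - 1 = -3$)
$C{\left(f \right)} = 1 + f$
$s{\left(G,K \right)} = - \frac{1}{34} - \frac{K}{56}$ ($s{\left(G,K \right)} = - \frac{3}{102} + \frac{K}{-56} = \left(-3\right) \frac{1}{102} + K \left(- \frac{1}{56}\right) = - \frac{1}{34} - \frac{K}{56}$)
$-32761 + s{\left(-184,C{\left(-7 \right)} \right)} = -32761 - \left(\frac{1}{34} + \frac{1 - 7}{56}\right) = -32761 - - \frac{37}{476} = -32761 + \left(- \frac{1}{34} + \frac{3}{28}\right) = -32761 + \frac{37}{476} = - \frac{15594199}{476}$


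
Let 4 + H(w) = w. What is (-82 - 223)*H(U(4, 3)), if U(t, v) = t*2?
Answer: -1220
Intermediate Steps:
U(t, v) = 2*t
H(w) = -4 + w
(-82 - 223)*H(U(4, 3)) = (-82 - 223)*(-4 + 2*4) = -305*(-4 + 8) = -305*4 = -1220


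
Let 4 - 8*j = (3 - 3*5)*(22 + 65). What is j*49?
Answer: 6419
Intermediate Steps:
j = 131 (j = ½ - (3 - 3*5)*(22 + 65)/8 = ½ - (3 - 15)*87/8 = ½ - (-3)*87/2 = ½ - ⅛*(-1044) = ½ + 261/2 = 131)
j*49 = 131*49 = 6419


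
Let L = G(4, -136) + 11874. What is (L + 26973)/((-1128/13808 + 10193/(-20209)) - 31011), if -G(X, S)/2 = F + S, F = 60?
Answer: -1360313745266/1081706884661 ≈ -1.2576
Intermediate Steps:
G(X, S) = -120 - 2*S (G(X, S) = -2*(60 + S) = -120 - 2*S)
L = 12026 (L = (-120 - 2*(-136)) + 11874 = (-120 + 272) + 11874 = 152 + 11874 = 12026)
(L + 26973)/((-1128/13808 + 10193/(-20209)) - 31011) = (12026 + 26973)/((-1128/13808 + 10193/(-20209)) - 31011) = 38999/((-1128*1/13808 + 10193*(-1/20209)) - 31011) = 38999/((-141/1726 - 10193/20209) - 31011) = 38999/(-20442587/34880734 - 31011) = 38999/(-1081706884661/34880734) = 38999*(-34880734/1081706884661) = -1360313745266/1081706884661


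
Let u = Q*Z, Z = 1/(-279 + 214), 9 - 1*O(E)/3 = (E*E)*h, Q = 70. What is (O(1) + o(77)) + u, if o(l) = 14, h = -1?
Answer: 558/13 ≈ 42.923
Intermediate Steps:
O(E) = 27 + 3*E² (O(E) = 27 - 3*E*E*(-1) = 27 - 3*E²*(-1) = 27 - (-3)*E² = 27 + 3*E²)
Z = -1/65 (Z = 1/(-65) = -1/65 ≈ -0.015385)
u = -14/13 (u = 70*(-1/65) = -14/13 ≈ -1.0769)
(O(1) + o(77)) + u = ((27 + 3*1²) + 14) - 14/13 = ((27 + 3*1) + 14) - 14/13 = ((27 + 3) + 14) - 14/13 = (30 + 14) - 14/13 = 44 - 14/13 = 558/13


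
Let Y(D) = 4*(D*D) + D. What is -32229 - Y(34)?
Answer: -36887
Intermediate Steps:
Y(D) = D + 4*D² (Y(D) = 4*D² + D = D + 4*D²)
-32229 - Y(34) = -32229 - 34*(1 + 4*34) = -32229 - 34*(1 + 136) = -32229 - 34*137 = -32229 - 1*4658 = -32229 - 4658 = -36887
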